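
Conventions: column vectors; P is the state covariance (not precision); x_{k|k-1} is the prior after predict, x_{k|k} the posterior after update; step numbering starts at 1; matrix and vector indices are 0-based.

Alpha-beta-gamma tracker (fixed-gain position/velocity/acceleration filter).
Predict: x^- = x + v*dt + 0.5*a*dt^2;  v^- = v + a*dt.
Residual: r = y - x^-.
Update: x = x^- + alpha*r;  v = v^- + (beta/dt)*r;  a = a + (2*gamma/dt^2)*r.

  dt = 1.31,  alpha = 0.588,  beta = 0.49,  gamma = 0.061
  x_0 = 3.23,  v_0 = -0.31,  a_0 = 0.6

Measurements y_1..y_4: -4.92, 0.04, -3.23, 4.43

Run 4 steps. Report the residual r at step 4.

step 1: x_pred=3.3387  r=-8.2587  x^+=-1.5174  v^+=-2.6131  a^+=0.0129
step 2: x_pred=-4.9296  r=4.9696  x^+=-2.0075  v^+=-0.7374  a^+=0.3662
step 3: x_pred=-2.6593  r=-0.5707  x^+=-2.9949  v^+=-0.4712  a^+=0.3256
step 4: x_pred=-3.3328  r=7.7628  x^+=1.2317  v^+=2.8590  a^+=0.8775

resid = 7.7628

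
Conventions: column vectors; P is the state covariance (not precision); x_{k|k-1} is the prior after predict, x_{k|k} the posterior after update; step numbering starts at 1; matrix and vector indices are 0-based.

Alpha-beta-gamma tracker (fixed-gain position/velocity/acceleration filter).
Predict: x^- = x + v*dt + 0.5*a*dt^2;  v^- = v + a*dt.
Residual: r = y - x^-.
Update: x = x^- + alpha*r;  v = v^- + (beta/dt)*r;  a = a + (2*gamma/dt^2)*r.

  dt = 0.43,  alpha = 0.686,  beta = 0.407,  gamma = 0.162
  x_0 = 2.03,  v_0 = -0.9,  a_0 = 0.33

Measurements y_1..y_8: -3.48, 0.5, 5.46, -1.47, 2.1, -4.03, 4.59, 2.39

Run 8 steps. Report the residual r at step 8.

step 1: x_pred=1.6735  r=-5.1535  x^+=-1.8618  v^+=-5.6360  a^+=-8.7005
step 2: x_pred=-5.0896  r=5.5896  x^+=-1.2551  v^+=-4.0865  a^+=1.0942
step 3: x_pred=-2.9112  r=8.3712  x^+=2.8314  v^+=4.3074  a^+=15.7630
step 4: x_pred=6.1409  r=-7.6109  x^+=0.9198  v^+=3.8817  a^+=2.4264
step 5: x_pred=2.8133  r=-0.7133  x^+=2.3240  v^+=4.2499  a^+=1.1765
step 6: x_pred=4.2602  r=-8.2902  x^+=-1.4269  v^+=-3.0909  a^+=-13.3504
step 7: x_pred=-3.9902  r=8.5802  x^+=1.8958  v^+=-0.7103  a^+=1.6848
step 8: x_pred=1.7461  r=0.6439  x^+=2.1878  v^+=0.6236  a^+=2.8130

resid = 0.6439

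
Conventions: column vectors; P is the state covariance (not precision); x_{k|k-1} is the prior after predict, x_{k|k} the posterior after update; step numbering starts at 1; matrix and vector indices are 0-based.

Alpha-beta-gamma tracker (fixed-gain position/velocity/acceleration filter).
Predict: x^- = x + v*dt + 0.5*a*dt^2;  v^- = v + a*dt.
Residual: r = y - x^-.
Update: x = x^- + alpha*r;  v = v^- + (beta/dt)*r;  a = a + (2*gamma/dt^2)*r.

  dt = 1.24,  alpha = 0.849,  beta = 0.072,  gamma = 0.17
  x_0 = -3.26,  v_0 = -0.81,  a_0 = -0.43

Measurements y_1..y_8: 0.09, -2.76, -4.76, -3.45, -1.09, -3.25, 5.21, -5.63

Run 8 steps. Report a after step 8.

step 1: x_pred=-4.5950  r=4.6850  x^+=-0.6174  v^+=-1.0712  a^+=0.6060
step 2: x_pred=-1.4798  r=-1.2802  x^+=-2.5667  v^+=-0.3941  a^+=0.3229
step 3: x_pred=-2.8072  r=-1.9528  x^+=-4.4651  v^+=-0.1071  a^+=-0.1089
step 4: x_pred=-4.6817  r=1.2317  x^+=-3.6360  v^+=-0.1707  a^+=0.1634
step 5: x_pred=-3.7220  r=2.6320  x^+=-1.4874  v^+=0.1848  a^+=0.7454
step 6: x_pred=-0.6852  r=-2.5648  x^+=-2.8627  v^+=0.9602  a^+=0.1783
step 7: x_pred=-1.5350  r=6.7450  x^+=4.1915  v^+=1.5729  a^+=1.6698
step 8: x_pred=7.4256  r=-13.0556  x^+=-3.6586  v^+=2.8854  a^+=-1.2171

a_post = -1.2171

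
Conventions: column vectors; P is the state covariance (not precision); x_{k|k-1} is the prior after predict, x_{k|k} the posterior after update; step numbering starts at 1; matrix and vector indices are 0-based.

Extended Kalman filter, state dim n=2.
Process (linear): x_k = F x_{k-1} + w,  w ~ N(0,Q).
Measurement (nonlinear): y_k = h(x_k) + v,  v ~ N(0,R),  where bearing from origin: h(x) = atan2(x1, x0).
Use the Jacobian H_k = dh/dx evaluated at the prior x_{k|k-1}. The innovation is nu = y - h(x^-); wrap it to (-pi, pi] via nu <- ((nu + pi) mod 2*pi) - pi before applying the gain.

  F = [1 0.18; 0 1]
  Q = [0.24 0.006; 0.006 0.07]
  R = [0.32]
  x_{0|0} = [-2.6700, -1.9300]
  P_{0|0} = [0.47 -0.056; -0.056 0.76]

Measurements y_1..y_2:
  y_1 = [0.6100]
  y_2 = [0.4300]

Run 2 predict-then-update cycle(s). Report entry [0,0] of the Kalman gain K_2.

step 1: x^-=[-3.0174, -1.9300]  P^-=[0.7145 0.0868; 0.0868 0.8300]  H_jac=[0.1504 -0.2352]  S=[0.3759]  K=[0.2316; -0.4845]  nu=[-3.1006]  x^+=[-3.7355, -0.4277]  P^+=[0.6943 0.1290; 0.1290 0.7417]
step 2: x^-=[-3.8125, -0.4277]  P^-=[1.0048 0.2685; 0.2685 0.8117]  H_jac=[0.0291 -0.2590]  S=[0.3713]  K=[-0.1087; -0.5453]  nu=[-2.8233]  x^+=[-3.5056, 1.1120]  P^+=[1.0004 0.2465; 0.2465 0.7013]

K[0,0] = -0.1087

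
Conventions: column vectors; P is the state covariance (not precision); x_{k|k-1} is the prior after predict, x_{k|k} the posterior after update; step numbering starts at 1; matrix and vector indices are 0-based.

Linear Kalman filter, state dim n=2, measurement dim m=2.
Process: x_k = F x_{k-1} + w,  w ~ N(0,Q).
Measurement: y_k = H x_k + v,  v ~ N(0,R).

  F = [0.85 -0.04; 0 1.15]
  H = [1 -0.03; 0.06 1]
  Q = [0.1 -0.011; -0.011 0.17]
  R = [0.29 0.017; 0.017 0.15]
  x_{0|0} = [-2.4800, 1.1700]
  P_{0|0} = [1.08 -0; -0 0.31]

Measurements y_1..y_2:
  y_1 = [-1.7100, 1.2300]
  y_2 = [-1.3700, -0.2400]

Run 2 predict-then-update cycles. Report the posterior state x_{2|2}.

step 1: x^-=[-2.1548, 1.3455]  P^-=[0.8808 -0.0253; -0.0253 0.5800]  S=[1.1728 0.0272; 0.0272 0.7301]  K=[0.7514 0.0098; -0.0548 0.7943]  nu=[0.4852, 0.0138]  x^+=[-1.7901, 1.3299]  P^+=[0.2181 0.0012; 0.0012 0.1181]
step 2: x^-=[-1.5748, 1.5293]  P^-=[0.2577 -0.0153; -0.0153 0.3263]  S=[0.5489 0.0074; 0.0074 0.4753]  K=[0.4704 -0.0070; -0.0550 0.6853]  nu=[0.2507, -1.6748]  x^+=[-1.4452, 0.3678]  P^+=[0.1363 -0.0012; -0.0012 0.1019]

x_post = [-1.4452, 0.3678]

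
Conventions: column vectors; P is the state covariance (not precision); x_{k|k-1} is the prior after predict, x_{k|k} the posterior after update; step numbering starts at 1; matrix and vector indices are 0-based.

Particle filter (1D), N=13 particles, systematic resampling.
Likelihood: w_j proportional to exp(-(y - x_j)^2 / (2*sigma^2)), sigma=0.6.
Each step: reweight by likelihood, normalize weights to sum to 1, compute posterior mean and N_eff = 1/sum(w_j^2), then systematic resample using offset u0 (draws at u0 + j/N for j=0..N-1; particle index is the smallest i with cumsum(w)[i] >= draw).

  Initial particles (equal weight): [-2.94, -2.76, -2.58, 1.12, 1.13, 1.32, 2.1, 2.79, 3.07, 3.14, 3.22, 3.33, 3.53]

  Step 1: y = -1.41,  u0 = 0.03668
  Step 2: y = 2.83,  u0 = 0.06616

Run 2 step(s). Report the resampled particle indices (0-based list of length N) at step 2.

resampled_idx = [6, 6, 7, 7, 8, 9, 9, 10, 10, 11, 11, 12, 12]

step 1: w=[0.1445, 0.2969, 0.5575, 0.0005, 0.0005, 0.0001, 0.0000, 0.0000, 0.0000, 0.0000, 0.0000, 0.0000, 0.0000]  mean=-2.6813  Neff=2.3820  idx=[0, 0, 1, 1, 1, 1, 2, 2, 2, 2, 2, 2, 2]
step 2: w=[0.0005, 0.0005, 0.0088, 0.0088, 0.0088, 0.0088, 0.1377, 0.1377, 0.1377, 0.1377, 0.1377, 0.1377, 0.1377]  mean=-2.5867  Neff=7.5187  idx=[6, 6, 7, 7, 8, 9, 9, 10, 10, 11, 11, 12, 12]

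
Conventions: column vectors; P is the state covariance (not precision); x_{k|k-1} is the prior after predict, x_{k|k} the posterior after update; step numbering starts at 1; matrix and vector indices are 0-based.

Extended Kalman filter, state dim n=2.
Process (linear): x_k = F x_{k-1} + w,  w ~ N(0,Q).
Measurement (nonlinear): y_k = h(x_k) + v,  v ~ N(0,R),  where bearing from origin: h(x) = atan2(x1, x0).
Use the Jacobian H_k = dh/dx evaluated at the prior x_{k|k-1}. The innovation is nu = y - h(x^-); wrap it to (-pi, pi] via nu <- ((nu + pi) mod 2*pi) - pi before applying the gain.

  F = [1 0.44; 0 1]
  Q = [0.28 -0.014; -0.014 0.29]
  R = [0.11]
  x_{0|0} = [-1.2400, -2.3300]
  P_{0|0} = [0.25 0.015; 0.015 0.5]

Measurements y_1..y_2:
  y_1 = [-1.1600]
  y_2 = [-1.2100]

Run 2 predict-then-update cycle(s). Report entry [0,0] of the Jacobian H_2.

H_jac[0,0] = 0.1670

step 1: x^-=[-2.2652, -2.3300]  P^-=[0.6400 0.2210; 0.2210 0.7900]  H_jac=[0.2206 -0.2145]  S=[0.1566]  K=[0.5991; -0.7708]  nu=[1.1821]  x^+=[-1.5571, -3.2412]  P^+=[0.5838 0.2933; 0.2933 0.6970]
step 2: x^-=[-2.9832, -3.2412]  P^-=[1.2568 0.5860; 0.5860 0.9870]  H_jac=[0.1670 -0.1537]  S=[0.1383]  K=[0.8666; -0.3894]  nu=[1.1048]  x^+=[-2.0258, -3.6714]  P^+=[1.1530 0.6326; 0.6326 0.9660]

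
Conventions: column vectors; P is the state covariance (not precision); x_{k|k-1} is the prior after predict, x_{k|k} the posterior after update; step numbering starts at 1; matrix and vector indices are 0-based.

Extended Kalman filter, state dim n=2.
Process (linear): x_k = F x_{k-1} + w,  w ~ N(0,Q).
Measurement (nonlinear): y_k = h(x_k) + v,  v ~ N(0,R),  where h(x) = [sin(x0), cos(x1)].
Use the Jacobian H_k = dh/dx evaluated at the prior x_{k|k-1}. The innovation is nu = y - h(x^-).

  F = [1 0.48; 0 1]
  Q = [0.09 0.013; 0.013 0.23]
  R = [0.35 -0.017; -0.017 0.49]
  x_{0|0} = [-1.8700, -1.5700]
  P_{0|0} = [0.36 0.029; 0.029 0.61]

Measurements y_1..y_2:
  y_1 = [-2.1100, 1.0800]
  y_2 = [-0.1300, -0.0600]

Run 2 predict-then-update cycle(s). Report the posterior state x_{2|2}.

x_post = [-2.2545, -1.1726]

step 1: x^-=[-2.6236, -1.5700]  P^-=[0.6184 0.3348; 0.3348 0.8400]  H_jac=[-0.8688 0.0000; 0.0000 1.0000]  S=[0.8168 -0.3079; -0.3079 1.3300]  K=[-0.6167 0.1090; -0.1293 0.6016]  nu=[-1.6149, 1.0792]  x^+=[-1.5101, -0.7118]  P^+=[0.2506 0.0639; 0.0639 0.2970]
step 2: x^-=[-1.8518, -0.7118]  P^-=[0.4703 0.2194; 0.2194 0.5270]  H_jac=[-0.2773 0.0000; 0.0000 0.6532]  S=[0.3862 -0.0568; -0.0568 0.7149]  K=[-0.3119 0.1758; -0.0878 0.4746]  nu=[0.8308, -0.8172]  x^+=[-2.2545, -1.1726]  P^+=[0.4044 0.1400; 0.1400 0.3583]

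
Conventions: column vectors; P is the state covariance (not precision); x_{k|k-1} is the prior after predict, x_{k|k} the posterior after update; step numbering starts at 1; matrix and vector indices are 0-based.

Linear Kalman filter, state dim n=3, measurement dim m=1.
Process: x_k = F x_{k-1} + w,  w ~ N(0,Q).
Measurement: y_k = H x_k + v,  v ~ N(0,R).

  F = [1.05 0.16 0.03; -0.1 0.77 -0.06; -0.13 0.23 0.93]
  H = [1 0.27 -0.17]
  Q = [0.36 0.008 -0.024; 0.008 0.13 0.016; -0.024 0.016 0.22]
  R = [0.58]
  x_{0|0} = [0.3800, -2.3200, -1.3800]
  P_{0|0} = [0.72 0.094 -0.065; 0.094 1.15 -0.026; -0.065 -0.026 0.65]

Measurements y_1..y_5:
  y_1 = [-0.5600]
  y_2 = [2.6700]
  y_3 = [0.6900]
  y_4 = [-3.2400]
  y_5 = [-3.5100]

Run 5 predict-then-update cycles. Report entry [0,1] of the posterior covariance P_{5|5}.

step 1: x^-=[-0.0136, -1.7416, -1.8664]  P^-=[1.2111 0.1513 -0.1083; 0.1513 0.8085 0.1685; -0.1083 0.1685 0.8542]  S=[1.9778]  K=[0.6423; 0.1724; -0.1052]  nu=[-0.3935]  x^+=[-0.2663, -1.8094, -1.8250]  P^+=[0.3951 -0.0677 0.0253; -0.0677 0.7497 0.2043; 0.0253 0.2043 0.8323]
step 2: x^-=[-0.6239, -1.2571, -2.0788]  P^-=[0.7964 0.0048 0.0144; 0.0048 0.5733 0.2572; 0.0144 0.2572 1.0715]  S=[1.4232]  K=[0.5587; 0.0814; -0.0691]  nu=[3.2799]  x^+=[1.2087, -0.9900, -2.3055]  P^+=[0.3520 -0.0599 0.0693; -0.0599 0.5639 0.2652; 0.0693 0.2652 1.0647]
step 3: x^-=[1.0416, -0.7449, -2.5290]  P^-=[0.7503 -0.0099 0.0739; -0.0099 0.4572 0.2487; 0.0739 0.2487 1.2769]  S=[1.3472]  K=[0.5456; 0.0529; -0.0564]  nu=[-0.5804]  x^+=[0.7249, -0.7756, -2.4962]  P^+=[0.3492 -0.0488 0.1154; -0.0488 0.4535 0.2527; 0.1154 0.2527 1.2726]
step 4: x^-=[0.5622, -0.5199, -2.5941]  P^-=[0.7511 -0.0180 0.1213; -0.0180 0.3925 0.2035; 0.1213 0.2035 1.4337]  S=[1.3315]  K=[0.5450; 0.0401; -0.0507]  nu=[-4.1028]  x^+=[-1.6737, -0.6845, -2.3862]  P^+=[0.3557 -0.0471 0.1581; -0.0471 0.3903 0.2062; 0.1581 0.2062 1.4303]
step 5: x^-=[-1.9385, -0.2165, -2.1590]  P^-=[0.7595 -0.0288 0.1572; -0.0288 0.3602 0.1471; 0.1572 0.1471 1.5365]  S=[1.3277]  K=[0.5461; 0.0327; -0.0484]  nu=[-1.8801]  x^+=[-2.9651, -0.2781, -2.0680]  P^+=[0.3636 -0.0525 0.1923; -0.0525 0.3588 0.1492; 0.1923 0.1492 1.5334]

P_post[0,1] = -0.0525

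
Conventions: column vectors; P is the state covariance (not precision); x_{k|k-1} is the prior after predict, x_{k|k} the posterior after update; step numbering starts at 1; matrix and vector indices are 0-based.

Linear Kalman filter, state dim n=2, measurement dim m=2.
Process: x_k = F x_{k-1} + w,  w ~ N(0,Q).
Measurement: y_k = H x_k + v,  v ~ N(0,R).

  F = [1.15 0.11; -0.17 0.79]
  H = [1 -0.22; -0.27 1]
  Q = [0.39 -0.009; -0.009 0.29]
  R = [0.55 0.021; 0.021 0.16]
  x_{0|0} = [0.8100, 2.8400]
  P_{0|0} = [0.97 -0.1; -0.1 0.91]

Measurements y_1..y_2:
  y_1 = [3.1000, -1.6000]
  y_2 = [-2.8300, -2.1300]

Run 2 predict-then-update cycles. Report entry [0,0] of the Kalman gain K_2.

step 1: x^-=[1.2439, 2.1059]  P^-=[1.6585 -0.2085; -0.2085 0.9128]  S=[2.3445 -0.8485; -0.8485 1.3063]  K=[0.7127 -0.0395; 0.1228 0.8216]  nu=[2.3194, -3.3700]  x^+=[3.0300, -0.3782]  P^+=[0.4179 0.1215; 0.1215 0.1668]
step 2: x^-=[3.4429, -0.8139]  P^-=[0.9754 0.0319; 0.0319 0.3736]  S=[1.5294 -0.2908; -0.2908 0.5875]  K=[0.6162 -0.0890; 0.0941 0.6678]  nu=[-6.4520, -0.3865]  x^+=[-0.4986, -1.6790]  P^+=[0.3580 0.0954; 0.0954 0.1346]

K[0,0] = 0.6162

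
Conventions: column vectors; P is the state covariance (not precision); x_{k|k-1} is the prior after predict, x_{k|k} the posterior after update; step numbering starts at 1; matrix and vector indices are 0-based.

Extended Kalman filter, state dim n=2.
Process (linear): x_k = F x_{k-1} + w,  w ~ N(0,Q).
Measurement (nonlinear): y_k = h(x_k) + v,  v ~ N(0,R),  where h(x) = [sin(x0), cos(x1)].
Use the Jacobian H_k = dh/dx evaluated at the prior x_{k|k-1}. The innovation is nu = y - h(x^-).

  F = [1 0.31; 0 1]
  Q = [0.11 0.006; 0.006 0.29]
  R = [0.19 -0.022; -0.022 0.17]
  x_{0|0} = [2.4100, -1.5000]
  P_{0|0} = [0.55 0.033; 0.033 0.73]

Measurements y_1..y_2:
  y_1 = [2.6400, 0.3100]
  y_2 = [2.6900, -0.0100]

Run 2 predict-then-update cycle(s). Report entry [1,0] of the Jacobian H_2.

step 1: x^-=[1.9450, -1.5000]  P^-=[0.7506 0.2653; 0.2653 1.0200]  H_jac=[-0.3655 0.0000; 0.0000 0.9975]  S=[0.2903 -0.1187; -0.1187 1.1849]  K=[-0.8903 0.1341; 0.0179 0.8605]  nu=[1.7092, 0.2393]  x^+=[0.4554, -1.2636]  P^+=[0.4708 0.0425; 0.0425 0.1463]
step 2: x^-=[0.0637, -1.2636]  P^-=[0.6212 0.0938; 0.0938 0.4363]  H_jac=[0.9980 0.0000; 0.0000 0.9532]  S=[0.8087 0.0673; 0.0673 0.5664]  K=[0.7610 0.0675; 0.0553 0.7277]  nu=[2.6264, -0.3124]  x^+=[2.0412, -1.3457]  P^+=[0.1434 -0.0055; -0.0055 0.1285]

H_jac[1,0] = 0.0000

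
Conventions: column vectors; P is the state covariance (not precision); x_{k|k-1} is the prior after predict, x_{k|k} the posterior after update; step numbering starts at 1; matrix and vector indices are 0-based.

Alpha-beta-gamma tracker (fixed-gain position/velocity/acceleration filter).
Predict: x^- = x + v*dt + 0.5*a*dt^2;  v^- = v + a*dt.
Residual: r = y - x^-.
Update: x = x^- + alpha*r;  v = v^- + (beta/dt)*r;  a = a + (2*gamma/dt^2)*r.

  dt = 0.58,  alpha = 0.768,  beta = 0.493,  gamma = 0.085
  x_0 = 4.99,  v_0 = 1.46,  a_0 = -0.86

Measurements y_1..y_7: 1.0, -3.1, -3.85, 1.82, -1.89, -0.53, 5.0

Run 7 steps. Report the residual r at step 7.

step 1: x_pred=5.6921  r=-4.6921  x^+=2.0886  v^+=-3.0271  a^+=-3.2312
step 2: x_pred=-0.2106  r=-2.8894  x^+=-2.4297  v^+=-7.3572  a^+=-4.6913
step 3: x_pred=-7.4859  r=3.6359  x^+=-4.6935  v^+=-6.9876  a^+=-2.8539
step 4: x_pred=-9.2264  r=11.0464  x^+=-0.7428  v^+=0.7465  a^+=2.7284
step 5: x_pred=0.1491  r=-2.0391  x^+=-1.4169  v^+=0.5957  a^+=1.6979
step 6: x_pred=-0.7858  r=0.2558  x^+=-0.5893  v^+=1.7979  a^+=1.8272
step 7: x_pred=0.7608  r=4.2392  x^+=4.0165  v^+=6.4610  a^+=3.9695

resid = 4.2392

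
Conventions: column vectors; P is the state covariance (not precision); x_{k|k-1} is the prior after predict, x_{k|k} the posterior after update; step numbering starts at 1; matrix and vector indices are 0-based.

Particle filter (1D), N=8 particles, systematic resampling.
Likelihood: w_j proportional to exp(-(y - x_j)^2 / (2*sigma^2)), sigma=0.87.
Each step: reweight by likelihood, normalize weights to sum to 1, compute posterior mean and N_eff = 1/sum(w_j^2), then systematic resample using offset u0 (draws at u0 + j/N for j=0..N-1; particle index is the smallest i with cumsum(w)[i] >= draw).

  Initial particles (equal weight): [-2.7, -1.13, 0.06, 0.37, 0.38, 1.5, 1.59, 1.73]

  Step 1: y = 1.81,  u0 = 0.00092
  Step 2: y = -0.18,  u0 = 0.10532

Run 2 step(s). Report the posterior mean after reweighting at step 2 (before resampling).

step 1: w=[0.0000, 0.0009, 0.0372, 0.0716, 0.0729, 0.2642, 0.2727, 0.2804]  mean=1.3704  Neff=4.2619  idx=[1, 4, 5, 5, 6, 6, 7, 7]
step 2: w=[0.2616, 0.3860, 0.0736, 0.0736, 0.0599, 0.0599, 0.0427, 0.0427]  mean=0.4101  Neff=4.1824  idx=[0, 0, 1, 1, 1, 3, 5, 7]

post_mean = 0.4101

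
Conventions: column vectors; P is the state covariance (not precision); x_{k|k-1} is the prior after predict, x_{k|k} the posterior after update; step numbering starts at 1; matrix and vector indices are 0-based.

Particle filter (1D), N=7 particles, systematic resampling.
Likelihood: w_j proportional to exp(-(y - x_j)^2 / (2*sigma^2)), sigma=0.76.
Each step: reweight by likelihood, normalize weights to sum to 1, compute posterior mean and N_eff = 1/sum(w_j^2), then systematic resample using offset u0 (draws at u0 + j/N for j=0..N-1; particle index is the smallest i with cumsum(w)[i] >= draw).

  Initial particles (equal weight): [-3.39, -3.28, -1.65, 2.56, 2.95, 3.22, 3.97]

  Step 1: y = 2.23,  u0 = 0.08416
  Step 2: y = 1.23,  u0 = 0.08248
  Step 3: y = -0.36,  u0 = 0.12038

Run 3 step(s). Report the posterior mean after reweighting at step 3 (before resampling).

post_mean = 2.5724

step 1: w=[0.0000, 0.0000, 0.0000, 0.4441, 0.3115, 0.2089, 0.0355]  mean=2.8694  Neff=2.9485  idx=[3, 3, 3, 4, 4, 5, 5]
step 2: w=[0.2491, 0.2491, 0.2491, 0.0890, 0.0890, 0.0374, 0.0374]  mean=2.6787  Neff=4.8831  idx=[0, 0, 1, 2, 2, 3, 5]
step 3: w=[0.1943, 0.1943, 0.1943, 0.1943, 0.1943, 0.0237, 0.0047]  mean=2.5724  Neff=5.2808  idx=[0, 1, 2, 2, 3, 4, 5]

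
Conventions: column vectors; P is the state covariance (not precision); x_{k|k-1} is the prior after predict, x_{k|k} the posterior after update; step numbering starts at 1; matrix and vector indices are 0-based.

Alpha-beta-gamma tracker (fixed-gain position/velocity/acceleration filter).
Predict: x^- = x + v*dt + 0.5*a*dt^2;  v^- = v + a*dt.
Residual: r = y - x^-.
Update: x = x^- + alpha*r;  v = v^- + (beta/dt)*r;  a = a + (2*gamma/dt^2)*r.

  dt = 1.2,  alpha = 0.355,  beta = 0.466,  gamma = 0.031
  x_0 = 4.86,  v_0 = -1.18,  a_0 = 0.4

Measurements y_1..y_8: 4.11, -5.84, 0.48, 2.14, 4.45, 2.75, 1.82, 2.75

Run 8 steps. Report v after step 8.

v_post = -0.6598

step 1: x_pred=3.7320  r=0.3780  x^+=3.8662  v^+=-0.5532  a^+=0.4163
step 2: x_pred=3.5021  r=-9.3421  x^+=0.1856  v^+=-3.6815  a^+=0.0140
step 3: x_pred=-4.2221  r=4.7021  x^+=-2.5528  v^+=-1.8387  a^+=0.2165
step 4: x_pred=-4.6034  r=6.7434  x^+=-2.2095  v^+=1.0398  a^+=0.5068
step 5: x_pred=-0.5968  r=5.0468  x^+=1.1948  v^+=3.6078  a^+=0.7241
step 6: x_pred=6.0456  r=-3.2956  x^+=4.8757  v^+=3.1970  a^+=0.5822
step 7: x_pred=9.1313  r=-7.3113  x^+=6.5358  v^+=1.0565  a^+=0.2674
step 8: x_pred=7.9961  r=-5.2461  x^+=6.1337  v^+=-0.6598  a^+=0.0416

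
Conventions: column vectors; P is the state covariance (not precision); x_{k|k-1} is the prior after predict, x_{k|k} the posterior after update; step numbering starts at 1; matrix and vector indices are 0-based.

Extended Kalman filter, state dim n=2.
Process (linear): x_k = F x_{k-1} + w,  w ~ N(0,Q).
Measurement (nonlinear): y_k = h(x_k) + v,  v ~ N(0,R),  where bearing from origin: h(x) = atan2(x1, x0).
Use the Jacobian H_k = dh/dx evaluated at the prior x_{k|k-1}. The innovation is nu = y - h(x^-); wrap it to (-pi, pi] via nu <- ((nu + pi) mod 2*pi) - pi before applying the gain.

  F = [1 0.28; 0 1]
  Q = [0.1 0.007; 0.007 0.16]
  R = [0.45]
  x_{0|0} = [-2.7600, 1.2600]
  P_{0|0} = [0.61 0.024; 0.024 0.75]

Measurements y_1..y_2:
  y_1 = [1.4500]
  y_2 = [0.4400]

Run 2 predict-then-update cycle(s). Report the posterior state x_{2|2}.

x_post = [-0.3867, 2.8152]

step 1: x^-=[-2.4072, 1.2600]  P^-=[0.7822 0.2410; 0.2410 0.9100]  H_jac=[-0.1707 -0.3261]  S=[0.5964]  K=[-0.3556; -0.5665]  nu=[-1.2094]  x^+=[-1.9771, 1.9452]  P^+=[0.7068 0.1208; 0.1208 0.7186]
step 2: x^-=[-1.4324, 1.9452]  P^-=[0.9308 0.3290; 0.3290 0.8786]  H_jac=[-0.3333 -0.2455]  S=[0.6602]  K=[-0.5923; -0.4928]  nu=[-1.7655]  x^+=[-0.3867, 2.8152]  P^+=[0.6992 0.1363; 0.1363 0.7183]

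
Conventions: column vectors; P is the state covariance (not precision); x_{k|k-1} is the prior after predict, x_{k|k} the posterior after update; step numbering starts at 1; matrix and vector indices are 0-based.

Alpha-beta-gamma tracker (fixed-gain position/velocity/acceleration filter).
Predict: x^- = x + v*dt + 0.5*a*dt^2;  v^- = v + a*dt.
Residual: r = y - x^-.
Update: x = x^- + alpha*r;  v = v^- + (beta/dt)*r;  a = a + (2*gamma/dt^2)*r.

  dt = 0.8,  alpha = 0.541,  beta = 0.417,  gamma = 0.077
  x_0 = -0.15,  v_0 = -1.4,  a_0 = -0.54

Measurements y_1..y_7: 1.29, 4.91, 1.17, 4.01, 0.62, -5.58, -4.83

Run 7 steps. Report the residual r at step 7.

step 1: x_pred=-1.4428  r=2.7328  x^+=0.0356  v^+=-0.4075  a^+=0.1176
step 2: x_pred=-0.2528  r=5.1628  x^+=2.5403  v^+=2.3776  a^+=1.3599
step 3: x_pred=4.8776  r=-3.7076  x^+=2.8718  v^+=1.5330  a^+=0.4677
step 4: x_pred=4.2478  r=-0.2378  x^+=4.1192  v^+=1.7832  a^+=0.4105
step 5: x_pred=5.6771  r=-5.0571  x^+=2.9412  v^+=-0.5244  a^+=-0.8063
step 6: x_pred=2.2636  r=-7.8436  x^+=-1.9798  v^+=-5.2580  a^+=-2.6937
step 7: x_pred=-7.0481  r=2.2181  x^+=-5.8481  v^+=-6.2567  a^+=-2.1600

resid = 2.2181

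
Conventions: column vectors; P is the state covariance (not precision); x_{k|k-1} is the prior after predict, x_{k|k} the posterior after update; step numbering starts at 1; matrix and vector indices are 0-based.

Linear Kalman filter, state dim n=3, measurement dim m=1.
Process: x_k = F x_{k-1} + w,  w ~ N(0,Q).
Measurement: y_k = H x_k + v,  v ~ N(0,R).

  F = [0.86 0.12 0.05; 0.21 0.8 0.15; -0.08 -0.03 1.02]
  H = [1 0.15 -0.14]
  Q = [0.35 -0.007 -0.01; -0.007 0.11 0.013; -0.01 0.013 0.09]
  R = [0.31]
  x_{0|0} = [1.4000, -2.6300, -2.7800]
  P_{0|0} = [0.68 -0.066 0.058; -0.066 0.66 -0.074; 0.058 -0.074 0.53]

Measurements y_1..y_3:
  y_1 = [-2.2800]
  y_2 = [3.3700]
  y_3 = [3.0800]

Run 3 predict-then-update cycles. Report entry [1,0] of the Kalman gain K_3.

K[1,0] = 0.1571

step 1: x^-=[0.7494, -2.2270, -2.8687]  P^-=[0.8542 0.1399 0.0119; 0.1399 0.5380 0.0231; 0.0119 0.0231 0.6411]  S=[1.2266]  K=[0.7122; 0.1772; -0.0606]  nu=[-3.0970]  x^+=[-1.4562, -2.7758, -2.6809]  P^+=[0.2321 -0.0149 0.0649; -0.0149 0.4995 0.0363; 0.0649 0.0363 0.6366]
step 2: x^-=[-1.7195, -2.9285, -2.5347]  P^-=[0.5334 0.0882 0.0663; 0.0882 0.4620 0.1382; 0.0663 0.1382 0.7414]  S=[0.8704]  K=[0.6173; 0.1587; -0.0193]  nu=[5.1739]  x^+=[1.4745, -2.1075, -2.6346]  P^+=[0.2017 0.0029 0.0766; 0.0029 0.4401 0.1408; 0.0766 0.1408 0.7410]
step 3: x^-=[0.8835, -1.7715, -2.7420]  P^-=[0.5162 0.0982 0.0962; 0.0982 0.4568 0.2420; 0.0962 0.2420 0.8416]  S=[0.8453]  K=[0.6122; 0.1571; 0.0173]  nu=[2.0784]  x^+=[2.1558, -1.4450, -2.7060]  P^+=[0.1994 0.0169 0.0872; 0.0169 0.4360 0.2397; 0.0872 0.2397 0.8413]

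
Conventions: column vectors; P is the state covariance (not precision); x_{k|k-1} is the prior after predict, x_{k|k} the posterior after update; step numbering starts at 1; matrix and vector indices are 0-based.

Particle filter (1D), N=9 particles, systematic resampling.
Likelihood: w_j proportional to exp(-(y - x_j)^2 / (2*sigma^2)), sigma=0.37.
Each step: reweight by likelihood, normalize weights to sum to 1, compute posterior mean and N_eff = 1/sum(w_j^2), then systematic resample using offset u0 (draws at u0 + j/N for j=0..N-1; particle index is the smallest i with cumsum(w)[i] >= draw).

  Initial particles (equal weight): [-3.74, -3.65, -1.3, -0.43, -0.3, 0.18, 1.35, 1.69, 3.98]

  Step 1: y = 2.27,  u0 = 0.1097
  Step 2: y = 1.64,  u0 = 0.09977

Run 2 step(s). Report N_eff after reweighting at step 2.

step 1: w=[0.0000, 0.0000, 0.0000, 0.0000, 0.0000, 0.0000, 0.1344, 0.8655, 0.0001]  mean=1.6445  Neff=1.3034  idx=[6, 7, 7, 7, 7, 7, 7, 7, 7]
step 2: w=[0.0849, 0.1144, 0.1144, 0.1144, 0.1144, 0.1144, 0.1144, 0.1144, 0.1144]  mean=1.6611  Neff=8.9379  idx=[1, 2, 3, 4, 5, 5, 6, 7, 8]

N_eff = 8.9379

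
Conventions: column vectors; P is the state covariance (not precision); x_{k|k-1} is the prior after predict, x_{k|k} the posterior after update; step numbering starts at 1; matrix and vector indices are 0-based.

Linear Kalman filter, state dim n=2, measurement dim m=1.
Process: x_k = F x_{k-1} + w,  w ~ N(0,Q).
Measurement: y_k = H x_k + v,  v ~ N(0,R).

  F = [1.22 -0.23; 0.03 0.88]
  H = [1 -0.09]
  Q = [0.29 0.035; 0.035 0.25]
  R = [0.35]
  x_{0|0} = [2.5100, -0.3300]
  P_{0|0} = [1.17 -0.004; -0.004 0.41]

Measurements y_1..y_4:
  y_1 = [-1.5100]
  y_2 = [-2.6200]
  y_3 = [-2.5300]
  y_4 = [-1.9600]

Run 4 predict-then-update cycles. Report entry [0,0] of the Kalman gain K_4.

K[0,0] = 0.6462

step 1: x^-=[3.1381, -0.2151]  P^-=[2.0554 -0.0094; -0.0094 0.5683]  S=[2.4117]  K=[0.8526; -0.0251]  nu=[-4.6675]  x^+=[-0.8414, -0.0979]  P^+=[0.3022 0.0422; 0.0422 0.5668]
step 2: x^-=[-1.0040, -0.1114]  P^-=[0.7461 -0.0236; -0.0236 0.6914]  S=[1.1060]  K=[0.6765; -0.0776]  nu=[-1.6260]  x^+=[-2.1041, 0.0149]  P^+=[0.2399 0.0345; 0.0345 0.6848]
step 3: x^-=[-2.5704, -0.0500]  P^-=[0.6639 -0.0581; -0.0581 0.7823]  S=[1.0307]  K=[0.6492; -0.1246]  nu=[0.0359]  x^+=[-2.5471, -0.0545]  P^+=[0.2295 0.0253; 0.0253 0.7663]
step 4: x^-=[-3.0949, -0.1244]  P^-=[0.6579 -0.0847; -0.0847 0.8450]  S=[1.0300]  K=[0.6462; -0.1560]  nu=[1.1237]  x^+=[-2.3688, -0.2997]  P^+=[0.2279 0.0192; 0.0192 0.8199]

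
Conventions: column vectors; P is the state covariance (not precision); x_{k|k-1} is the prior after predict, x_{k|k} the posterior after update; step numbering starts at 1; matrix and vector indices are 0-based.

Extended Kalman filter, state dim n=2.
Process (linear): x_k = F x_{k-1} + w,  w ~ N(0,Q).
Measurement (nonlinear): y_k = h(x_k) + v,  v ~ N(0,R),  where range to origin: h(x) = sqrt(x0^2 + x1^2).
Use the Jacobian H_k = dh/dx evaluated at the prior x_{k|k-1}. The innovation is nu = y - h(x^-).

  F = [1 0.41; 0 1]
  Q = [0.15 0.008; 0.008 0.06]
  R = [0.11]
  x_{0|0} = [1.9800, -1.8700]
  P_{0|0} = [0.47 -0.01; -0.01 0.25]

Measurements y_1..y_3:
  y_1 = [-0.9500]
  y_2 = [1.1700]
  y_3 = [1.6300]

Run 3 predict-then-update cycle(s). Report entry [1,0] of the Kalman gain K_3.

K[1,0] = -0.2768

step 1: x^-=[1.2133, -1.8700]  P^-=[0.6538 0.1005; 0.1005 0.3100]  H_jac=[0.5443 -0.8389]  S=[0.4301]  K=[0.6314; -0.4775]  nu=[-3.1791]  x^+=[-0.7941, -0.3520]  P^+=[0.4824 0.2302; 0.2302 0.2119]
step 2: x^-=[-0.9384, -0.3520]  P^-=[0.8567 0.3251; 0.3251 0.2719]  H_jac=[-0.9363 -0.3512]  S=[1.1084]  K=[-0.8267; -0.3608]  nu=[0.1677]  x^+=[-1.0771, -0.4125]  P^+=[0.0992 -0.0055; -0.0055 0.1277]
step 3: x^-=[-1.2462, -0.4125]  P^-=[0.2661 0.0548; 0.0548 0.1877]  H_jac=[-0.9493 -0.3143]  S=[0.4011]  K=[-0.6729; -0.2768]  nu=[0.3173]  x^+=[-1.4597, -0.5004]  P^+=[0.0845 -0.0199; -0.0199 0.1569]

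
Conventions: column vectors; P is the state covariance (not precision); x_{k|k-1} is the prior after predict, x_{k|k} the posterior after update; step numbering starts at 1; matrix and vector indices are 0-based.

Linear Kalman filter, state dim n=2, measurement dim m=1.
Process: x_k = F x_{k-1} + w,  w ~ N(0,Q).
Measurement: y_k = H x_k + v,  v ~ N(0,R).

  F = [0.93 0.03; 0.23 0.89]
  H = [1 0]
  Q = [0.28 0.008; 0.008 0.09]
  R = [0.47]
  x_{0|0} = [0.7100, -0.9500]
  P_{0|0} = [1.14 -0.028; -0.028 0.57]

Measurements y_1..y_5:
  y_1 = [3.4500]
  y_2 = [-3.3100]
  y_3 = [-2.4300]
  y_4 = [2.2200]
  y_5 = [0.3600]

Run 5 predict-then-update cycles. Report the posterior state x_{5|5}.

step 1: x^-=[0.6318, -0.6822]  P^-=[1.2649 0.2437; 0.2437 0.5903]  S=[1.7349]  K=[0.7291; 0.1405]  nu=[2.8182]  x^+=[2.6865, -0.2863]  P^+=[0.3427 0.0660; 0.0660 0.5561]
step 2: x^-=[2.4899, 0.3631]  P^-=[0.5806 0.1512; 0.1512 0.5756]  S=[1.0506]  K=[0.5526; 0.1440]  nu=[-5.7999]  x^+=[-0.7153, -0.4719]  P^+=[0.2597 0.0677; 0.0677 0.5539]
step 3: x^-=[-0.6793, -0.5845]  P^-=[0.5089 0.1348; 0.1348 0.5702]  S=[0.9789]  K=[0.5199; 0.1377]  nu=[-1.7507]  x^+=[-1.5895, -0.8256]  P^+=[0.2443 0.0647; 0.0647 0.5516]
step 4: x^-=[-1.5030, -1.1004]  P^-=[0.4954 0.1290; 0.1290 0.5663]  S=[0.9654]  K=[0.5132; 0.1336]  nu=[3.7230]  x^+=[0.4076, -0.6029]  P^+=[0.2412 0.0628; 0.0628 0.5491]
step 5: x^-=[0.3609, -0.4428]  P^-=[0.4926 0.1267; 0.1267 0.5634]  S=[0.9626]  K=[0.5117; 0.1316]  nu=[-0.0009]  x^+=[0.3605, -0.4429]  P^+=[0.2405 0.0618; 0.0618 0.5468]

x_post = [0.3605, -0.4429]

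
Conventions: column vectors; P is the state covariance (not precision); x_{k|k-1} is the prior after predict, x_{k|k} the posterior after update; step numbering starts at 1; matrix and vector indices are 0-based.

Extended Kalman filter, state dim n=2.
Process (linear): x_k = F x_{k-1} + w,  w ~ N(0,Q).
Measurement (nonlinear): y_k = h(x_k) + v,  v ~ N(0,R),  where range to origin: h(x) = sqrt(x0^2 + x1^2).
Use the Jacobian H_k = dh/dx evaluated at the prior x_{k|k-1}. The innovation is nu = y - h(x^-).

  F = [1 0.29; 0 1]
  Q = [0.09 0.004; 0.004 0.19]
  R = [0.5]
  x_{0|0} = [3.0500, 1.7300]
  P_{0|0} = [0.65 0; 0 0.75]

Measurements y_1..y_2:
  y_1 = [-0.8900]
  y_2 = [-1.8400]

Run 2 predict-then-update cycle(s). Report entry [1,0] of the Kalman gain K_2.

step 1: x^-=[3.5517, 1.7300]  P^-=[0.8031 0.2215; 0.2215 0.9400]  H_jac=[0.8990 0.4379]  S=[1.5037]  K=[0.5446; 0.4062]  nu=[-4.8406]  x^+=[0.9154, -0.2361]  P^+=[0.3570 -0.1111; -0.1111 0.6919]
step 2: x^-=[0.8469, -0.2361]  P^-=[0.4408 0.0935; 0.0935 0.8819]  H_jac=[0.9633 -0.2685]  S=[0.9242]  K=[0.4322; -0.1588]  nu=[-2.7192]  x^+=[-0.3284, 0.1957]  P^+=[0.2681 0.1569; 0.1569 0.8586]

K[1,0] = -0.1588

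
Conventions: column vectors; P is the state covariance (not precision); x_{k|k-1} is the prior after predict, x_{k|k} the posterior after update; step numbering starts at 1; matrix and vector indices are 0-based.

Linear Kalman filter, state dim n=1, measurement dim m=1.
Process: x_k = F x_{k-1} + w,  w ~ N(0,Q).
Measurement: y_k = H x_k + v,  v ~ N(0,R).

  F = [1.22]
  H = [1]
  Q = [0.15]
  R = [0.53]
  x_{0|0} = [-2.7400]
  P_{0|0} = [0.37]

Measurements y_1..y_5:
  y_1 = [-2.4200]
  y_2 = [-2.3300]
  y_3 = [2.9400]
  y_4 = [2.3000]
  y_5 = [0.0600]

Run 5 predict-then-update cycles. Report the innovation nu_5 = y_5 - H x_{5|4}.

innov = [-1.2666]

step 1: x^-=[-3.3428]  P^-=[0.7007]  S=[1.2307]  K=[0.5694]  nu=[0.9228]  x^+=[-2.8174]  P^+=[0.3018]
step 2: x^-=[-3.4372]  P^-=[0.5991]  S=[1.1291]  K=[0.5306]  nu=[1.1072]  x^+=[-2.8497]  P^+=[0.2812]
step 3: x^-=[-3.4767]  P^-=[0.5686]  S=[1.0986]  K=[0.5176]  nu=[6.4167]  x^+=[-0.1557]  P^+=[0.2743]
step 4: x^-=[-0.1899]  P^-=[0.5583]  S=[1.0883]  K=[0.5130]  nu=[2.4899]  x^+=[1.0874]  P^+=[0.2719]
step 5: x^-=[1.3266]  P^-=[0.5547]  S=[1.0847]  K=[0.5114]  nu=[-1.2666]  x^+=[0.6789]  P^+=[0.2710]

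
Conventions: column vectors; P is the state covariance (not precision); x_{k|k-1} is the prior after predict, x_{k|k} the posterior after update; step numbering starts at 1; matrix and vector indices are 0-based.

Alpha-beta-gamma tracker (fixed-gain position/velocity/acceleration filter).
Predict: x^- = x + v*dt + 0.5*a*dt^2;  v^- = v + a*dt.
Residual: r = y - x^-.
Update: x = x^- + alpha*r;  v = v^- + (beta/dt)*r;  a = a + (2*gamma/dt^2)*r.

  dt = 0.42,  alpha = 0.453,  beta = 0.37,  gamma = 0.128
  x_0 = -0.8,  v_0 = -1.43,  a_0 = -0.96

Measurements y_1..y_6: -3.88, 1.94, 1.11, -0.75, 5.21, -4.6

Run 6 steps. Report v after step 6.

v_post = -0.2769

step 1: x_pred=-1.4853  r=-2.3947  x^+=-2.5701  v^+=-3.9428  a^+=-4.4353
step 2: x_pred=-4.6173  r=6.5573  x^+=-1.6468  v^+=-0.0290  a^+=5.0809
step 3: x_pred=-1.2109  r=2.3209  x^+=-0.1595  v^+=4.1495  a^+=8.4491
step 4: x_pred=2.3285  r=-3.0785  x^+=0.9339  v^+=4.9861  a^+=3.9814
step 5: x_pred=3.3793  r=1.8307  x^+=4.2086  v^+=8.2711  a^+=6.6383
step 6: x_pred=8.2680  r=-12.8680  x^+=2.4388  v^+=-0.2769  a^+=-12.0363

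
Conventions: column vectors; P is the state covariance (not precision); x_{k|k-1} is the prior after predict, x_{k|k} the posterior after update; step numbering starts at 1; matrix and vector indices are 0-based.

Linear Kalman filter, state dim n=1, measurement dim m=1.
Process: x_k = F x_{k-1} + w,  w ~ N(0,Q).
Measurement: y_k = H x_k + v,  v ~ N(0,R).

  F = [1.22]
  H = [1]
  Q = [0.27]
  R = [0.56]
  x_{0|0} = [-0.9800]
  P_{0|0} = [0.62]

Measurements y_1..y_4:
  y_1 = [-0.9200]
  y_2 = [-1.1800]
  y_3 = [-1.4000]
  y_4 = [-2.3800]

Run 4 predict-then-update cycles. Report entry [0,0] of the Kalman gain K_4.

step 1: x^-=[-1.1956]  P^-=[1.1928]  S=[1.7528]  K=[0.6805]  nu=[0.2756]  x^+=[-1.0081]  P^+=[0.3811]
step 2: x^-=[-1.2298]  P^-=[0.8372]  S=[1.3972]  K=[0.5992]  nu=[0.0498]  x^+=[-1.2000]  P^+=[0.3356]
step 3: x^-=[-1.4640]  P^-=[0.7694]  S=[1.3294]  K=[0.5788]  nu=[0.0640]  x^+=[-1.4269]  P^+=[0.3241]
step 4: x^-=[-1.7409]  P^-=[0.7524]  S=[1.3124]  K=[0.5733]  nu=[-0.6391]  x^+=[-2.1073]  P^+=[0.3210]

K[0,0] = 0.5733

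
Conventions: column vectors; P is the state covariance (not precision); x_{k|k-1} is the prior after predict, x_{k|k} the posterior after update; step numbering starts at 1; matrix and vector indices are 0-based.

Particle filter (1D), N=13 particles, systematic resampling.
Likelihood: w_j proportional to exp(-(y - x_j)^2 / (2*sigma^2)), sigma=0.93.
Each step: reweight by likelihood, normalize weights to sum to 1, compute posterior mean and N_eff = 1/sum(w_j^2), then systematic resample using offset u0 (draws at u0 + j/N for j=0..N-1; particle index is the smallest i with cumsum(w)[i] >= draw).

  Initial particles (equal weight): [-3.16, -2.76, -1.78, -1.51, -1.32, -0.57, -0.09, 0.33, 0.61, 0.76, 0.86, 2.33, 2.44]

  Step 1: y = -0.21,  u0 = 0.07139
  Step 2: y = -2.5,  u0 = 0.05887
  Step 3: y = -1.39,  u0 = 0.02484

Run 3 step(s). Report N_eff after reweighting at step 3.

N_eff = 12.3848

step 1: w=[0.0011, 0.0041, 0.0421, 0.0658, 0.0858, 0.1623, 0.1735, 0.1478, 0.1186, 0.1015, 0.0902, 0.0042, 0.0030]  mean=-0.1175  Neff=8.0462  idx=[3, 4, 5, 5, 6, 6, 6, 7, 8, 8, 9, 10, 11]
step 2: w=[0.4136, 0.3259, 0.0846, 0.0846, 0.0254, 0.0254, 0.0254, 0.0071, 0.0027, 0.0027, 0.0016, 0.0011, 0.0000]  mean=-1.1502  Neff=3.4063  idx=[0, 0, 0, 0, 0, 1, 1, 1, 1, 2, 3, 3, 6]
step 3: w=[0.0873, 0.0873, 0.0873, 0.0873, 0.0873, 0.0878, 0.0878, 0.0878, 0.0878, 0.0597, 0.0597, 0.0597, 0.0331]  mean=-1.2279  Neff=12.3848  idx=[0, 1, 2, 2, 3, 4, 5, 6, 7, 8, 9, 10, 11]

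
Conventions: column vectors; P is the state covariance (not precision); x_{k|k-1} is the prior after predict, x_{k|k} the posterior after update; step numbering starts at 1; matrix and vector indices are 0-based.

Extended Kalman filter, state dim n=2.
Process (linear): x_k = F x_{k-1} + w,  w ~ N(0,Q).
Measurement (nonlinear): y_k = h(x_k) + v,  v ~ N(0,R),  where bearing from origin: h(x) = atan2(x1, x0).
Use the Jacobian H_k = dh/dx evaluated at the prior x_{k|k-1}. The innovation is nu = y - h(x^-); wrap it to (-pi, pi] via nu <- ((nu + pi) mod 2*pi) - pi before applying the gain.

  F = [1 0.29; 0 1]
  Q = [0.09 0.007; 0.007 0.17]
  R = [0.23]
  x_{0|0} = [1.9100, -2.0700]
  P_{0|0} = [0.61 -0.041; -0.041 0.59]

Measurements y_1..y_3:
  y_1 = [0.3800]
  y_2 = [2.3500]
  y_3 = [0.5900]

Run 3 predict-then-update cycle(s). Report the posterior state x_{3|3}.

x_post = [3.8485, 1.3213]

step 1: x^-=[1.3097, -2.0700]  P^-=[0.7258 0.1371; 0.1371 0.7600]  H_jac=[0.3450 0.2183]  S=[0.3732]  K=[0.7511; 0.5712]  nu=[1.3867]  x^+=[2.3512, -1.2780]  P^+=[0.5153 -0.0230; -0.0230 0.6382]
step 2: x^-=[1.9806, -1.2780]  P^-=[0.6456 0.1691; 0.1691 0.8082]  H_jac=[0.2300 0.3565]  S=[0.3946]  K=[0.5291; 0.8287]  nu=[2.9230]  x^+=[3.5271, 1.1444]  P^+=[0.5352 -0.0039; -0.0039 0.5372]
step 3: x^-=[3.8590, 1.1444]  P^-=[0.6680 0.1588; 0.1588 0.7072]  H_jac=[-0.0706 0.2382]  S=[0.2681]  K=[-0.0349; 0.5864]  nu=[0.3017]  x^+=[3.8485, 1.3213]  P^+=[0.6677 0.1643; 0.1643 0.6150]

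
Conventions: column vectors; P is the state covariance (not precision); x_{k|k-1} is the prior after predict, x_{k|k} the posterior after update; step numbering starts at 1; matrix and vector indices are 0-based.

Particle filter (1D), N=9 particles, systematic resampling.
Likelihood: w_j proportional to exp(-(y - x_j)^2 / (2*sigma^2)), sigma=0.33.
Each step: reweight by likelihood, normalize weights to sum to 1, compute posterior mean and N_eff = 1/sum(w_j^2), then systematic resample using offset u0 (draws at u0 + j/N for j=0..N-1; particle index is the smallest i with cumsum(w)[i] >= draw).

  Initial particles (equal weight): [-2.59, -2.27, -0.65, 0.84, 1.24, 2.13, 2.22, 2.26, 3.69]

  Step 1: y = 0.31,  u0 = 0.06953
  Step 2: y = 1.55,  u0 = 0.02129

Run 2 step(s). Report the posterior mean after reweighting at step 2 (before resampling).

step 1: w=[0.0000, 0.0000, 0.0471, 0.8919, 0.0611, 0.0000, 0.0000, 0.0000, 0.0000]  mean=0.7943  Neff=1.2479  idx=[3, 3, 3, 3, 3, 3, 3, 3, 4]
step 2: w=[0.0689, 0.0689, 0.0689, 0.0689, 0.0689, 0.0689, 0.0689, 0.0689, 0.4486]  mean=1.0195  Neff=4.1792  idx=[0, 1, 3, 5, 6, 8, 8, 8, 8]

post_mean = 1.0195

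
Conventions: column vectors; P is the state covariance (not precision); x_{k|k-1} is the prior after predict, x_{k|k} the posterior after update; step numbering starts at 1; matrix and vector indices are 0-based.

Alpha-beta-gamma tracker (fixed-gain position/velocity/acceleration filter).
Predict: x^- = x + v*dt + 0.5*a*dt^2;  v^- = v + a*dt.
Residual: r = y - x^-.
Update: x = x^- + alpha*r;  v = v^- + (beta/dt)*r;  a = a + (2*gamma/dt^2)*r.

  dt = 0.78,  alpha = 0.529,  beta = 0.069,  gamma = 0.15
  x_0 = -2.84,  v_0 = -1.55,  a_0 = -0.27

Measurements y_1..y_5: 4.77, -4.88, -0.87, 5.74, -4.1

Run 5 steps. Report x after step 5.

x_post = 1.4099

step 1: x_pred=-4.1311  r=8.9011  x^+=0.5776  v^+=-0.9732  a^+=4.1191
step 2: x_pred=1.0715  r=-5.9515  x^+=-2.0768  v^+=1.7132  a^+=1.1844
step 3: x_pred=-0.3802  r=-0.4898  x^+=-0.6393  v^+=2.5938  a^+=0.9429
step 4: x_pred=1.6707  r=4.0693  x^+=3.8234  v^+=3.6892  a^+=2.9495
step 5: x_pred=7.5982  r=-11.6982  x^+=1.4099  v^+=4.9550  a^+=-2.8188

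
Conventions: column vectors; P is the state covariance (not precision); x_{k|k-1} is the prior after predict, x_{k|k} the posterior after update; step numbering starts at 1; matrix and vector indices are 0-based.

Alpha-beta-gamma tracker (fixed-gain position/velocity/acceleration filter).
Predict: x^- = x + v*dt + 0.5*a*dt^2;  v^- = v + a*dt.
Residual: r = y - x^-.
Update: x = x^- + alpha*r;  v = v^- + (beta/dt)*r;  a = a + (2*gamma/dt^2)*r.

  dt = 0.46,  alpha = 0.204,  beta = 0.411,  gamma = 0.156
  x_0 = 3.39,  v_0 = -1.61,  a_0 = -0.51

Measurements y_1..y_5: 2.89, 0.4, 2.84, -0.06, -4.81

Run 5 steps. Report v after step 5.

step 1: x_pred=2.5954  r=0.2946  x^+=2.6555  v^+=-1.5814  a^+=-0.0757
step 2: x_pred=1.9201  r=-1.5201  x^+=1.6100  v^+=-2.9744  a^+=-2.3170
step 3: x_pred=-0.0034  r=2.8434  x^+=0.5767  v^+=-1.4997  a^+=1.8755
step 4: x_pred=0.0852  r=-0.1452  x^+=0.0556  v^+=-0.7667  a^+=1.6614
step 5: x_pred=-0.1213  r=-4.6887  x^+=-1.0778  v^+=-4.1917  a^+=-5.2520

v_post = -4.1917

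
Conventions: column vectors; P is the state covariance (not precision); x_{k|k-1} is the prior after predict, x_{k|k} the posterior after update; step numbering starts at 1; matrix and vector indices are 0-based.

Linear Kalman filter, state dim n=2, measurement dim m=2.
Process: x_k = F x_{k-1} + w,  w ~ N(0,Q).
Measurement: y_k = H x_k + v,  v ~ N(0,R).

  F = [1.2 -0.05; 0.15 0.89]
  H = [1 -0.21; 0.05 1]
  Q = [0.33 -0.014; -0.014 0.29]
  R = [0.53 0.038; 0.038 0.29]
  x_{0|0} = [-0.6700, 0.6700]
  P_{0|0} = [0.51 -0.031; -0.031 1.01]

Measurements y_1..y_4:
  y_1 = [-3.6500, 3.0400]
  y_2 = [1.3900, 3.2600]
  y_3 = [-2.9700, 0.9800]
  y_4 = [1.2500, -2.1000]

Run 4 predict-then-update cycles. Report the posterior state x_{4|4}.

x_post = [-0.3049, -0.8736]

step 1: x^-=[-0.8375, 0.4958]  P^-=[1.0706 -0.0000; -0.0000 1.0932]  S=[1.6489 -0.1381; -0.1381 1.3859]  K=[0.6580 0.1042; -0.0738 0.7815]  nu=[-2.7084, 2.5861]  x^+=[-2.3504, 2.7166]  P^+=[0.3605 0.0372; 0.0372 0.2220]
step 2: x^-=[-2.9563, 2.0653]  P^-=[0.8453 0.0805; 0.0805 0.4839]  S=[1.3628 0.0583; 0.0583 0.7840]  K=[0.6031 0.1117; -0.0423 0.6254]  nu=[4.7800, 1.3426]  x^+=[0.0763, 2.7029]  P^+=[0.3320 0.0387; 0.0387 0.1778]
step 3: x^-=[-0.0436, 2.4170]  P^-=[0.8039 0.0789; 0.0789 0.4487]  S=[1.3205 0.0620; 0.0620 0.7486]  K=[0.5910 0.1101; -0.0402 0.6080]  nu=[-2.4189, -1.4349]  x^+=[-1.6312, 1.6419]  P^+=[0.3254 0.0381; 0.0381 0.1729]
step 4: x^-=[-2.0395, 1.2166]  P^-=[0.7945 0.0773; 0.0773 0.4444]  S=[1.3116 0.0609; 0.0609 0.7442]  K=[0.5883 0.1091; -0.0403 0.6057]  nu=[3.5450, -3.2146]  x^+=[-0.3049, -0.8736]  P^+=[0.3239 0.0378; 0.0378 0.1722]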